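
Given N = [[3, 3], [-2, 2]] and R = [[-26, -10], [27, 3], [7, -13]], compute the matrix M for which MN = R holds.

Right-multiplying both sides by N⁻¹ gives M = RN⁻¹.
N has determinant 12; N⁻¹ = [[1/6, -1/4], [1/6, 1/4]].
M = RN⁻¹ = [[-26, -10], [27, 3], [7, -13]] · [[1/6, -1/4], [1/6, 1/4]] = [[-6, 4], [5, -6], [-1, -5]].

M = [[-6, 4], [5, -6], [-1, -5]]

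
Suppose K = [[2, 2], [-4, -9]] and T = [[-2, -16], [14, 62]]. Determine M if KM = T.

M = [[1, -2], [-2, -6]]

K is on the left of M, so left-multiply by K⁻¹: M = K⁻¹T.
det K = -10; the adjugate gives K⁻¹ = [[9/10, 1/5], [-2/5, -1/5]].
M = K⁻¹T = [[9/10, 1/5], [-2/5, -1/5]] · [[-2, -16], [14, 62]] = [[1, -2], [-2, -6]].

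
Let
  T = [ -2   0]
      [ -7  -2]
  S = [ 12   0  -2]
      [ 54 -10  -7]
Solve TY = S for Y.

T is on the left of Y, so left-multiply by T⁻¹: Y = T⁻¹S.
det T = 4; the adjugate gives T⁻¹ = [[-1/2, 0], [7/4, -1/2]].
Y = T⁻¹S = [[-1/2, 0], [7/4, -1/2]] · [[12, 0, -2], [54, -10, -7]] = [[-6, 0, 1], [-6, 5, 0]].

Y = [[-6, 0, 1], [-6, 5, 0]]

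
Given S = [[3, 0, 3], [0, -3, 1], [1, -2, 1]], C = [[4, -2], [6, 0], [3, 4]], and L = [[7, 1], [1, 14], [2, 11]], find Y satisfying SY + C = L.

Y = [[3, -4], [1, -3], [-2, 5]]

SY = L − C = [[3, 3], [-5, 14], [-1, 7]].
S is on the left of Y, so left-multiply by S⁻¹: Y = S⁻¹(L − C).
det S = 6; the adjugate gives S⁻¹ = [[-1/6, -1, 3/2], [1/6, 0, -1/2], [1/2, 1, -3/2]].
Y = S⁻¹(L − C) = [[3, -4], [1, -3], [-2, 5]].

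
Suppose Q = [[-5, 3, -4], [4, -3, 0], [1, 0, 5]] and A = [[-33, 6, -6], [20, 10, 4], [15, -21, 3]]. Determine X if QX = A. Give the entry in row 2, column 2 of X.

Q is on the left of X, so left-multiply by Q⁻¹: X = Q⁻¹A.
det Q = 3, so Q⁻¹ = [[-5, -5, -4], [-20/3, -7, -16/3], [1, 1, 1]].
X = Q⁻¹A = [[-5, -5, -4], [-20/3, -7, -16/3], [1, 1, 1]] · [[-33, 6, -6], [20, 10, 4], [15, -21, 3]] = [[5, 4, -2], [0, 2, -4], [2, -5, 1]].

2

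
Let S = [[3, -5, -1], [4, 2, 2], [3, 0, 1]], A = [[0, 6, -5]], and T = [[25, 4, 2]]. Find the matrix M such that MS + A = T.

MS = T − A = [[25, -2, 7]].
Right-multiplying both sides by S⁻¹ gives M = (T − A)S⁻¹.
det S = 2; the adjugate gives S⁻¹ = [[1, 5/2, -4], [1, 3, -5], [-3, -15/2, 13]].
M = (T − A)S⁻¹ = [[2, 4, 1]].

M = [[2, 4, 1]]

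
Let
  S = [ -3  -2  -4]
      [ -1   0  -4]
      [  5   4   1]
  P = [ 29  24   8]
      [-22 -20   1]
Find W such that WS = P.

W = [[-4, 3, 4], [4, -5, -3]]

Since S sits to the right of W, W = PS⁻¹.
S has determinant 6; S⁻¹ = [[8/3, -7/3, 4/3], [-19/6, 17/6, -4/3], [-2/3, 1/3, -1/3]].
W = PS⁻¹ = [[29, 24, 8], [-22, -20, 1]] · [[8/3, -7/3, 4/3], [-19/6, 17/6, -4/3], [-2/3, 1/3, -1/3]] = [[-4, 3, 4], [4, -5, -3]].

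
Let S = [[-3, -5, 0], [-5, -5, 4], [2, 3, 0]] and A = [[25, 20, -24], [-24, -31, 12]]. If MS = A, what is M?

Right-multiplying both sides by S⁻¹ gives M = AS⁻¹.
det S = -4, so S⁻¹ = [[3, 0, 5], [-2, 0, -3], [5/4, 1/4, 5/2]].
M = AS⁻¹ = [[25, 20, -24], [-24, -31, 12]] · [[3, 0, 5], [-2, 0, -3], [5/4, 1/4, 5/2]] = [[5, -6, 5], [5, 3, 3]].

M = [[5, -6, 5], [5, 3, 3]]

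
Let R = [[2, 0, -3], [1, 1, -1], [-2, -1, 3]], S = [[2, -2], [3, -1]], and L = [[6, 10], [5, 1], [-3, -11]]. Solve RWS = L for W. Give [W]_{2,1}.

0

Isolating W: multiply by R⁻¹ from the left and S⁻¹ from the right, so W = R⁻¹LS⁻¹.
det R = 1, so R⁻¹ = [[2, 3, 3], [-1, 0, -1], [1, 2, 2]].
det S = 4; the adjugate gives S⁻¹ = [[-1/4, 1/2], [-3/4, 1/2]].
R⁻¹L = [[18, -10], [-3, 1], [10, -10]].
W = (R⁻¹L)S⁻¹ = [[3, 4], [0, -1], [5, 0]].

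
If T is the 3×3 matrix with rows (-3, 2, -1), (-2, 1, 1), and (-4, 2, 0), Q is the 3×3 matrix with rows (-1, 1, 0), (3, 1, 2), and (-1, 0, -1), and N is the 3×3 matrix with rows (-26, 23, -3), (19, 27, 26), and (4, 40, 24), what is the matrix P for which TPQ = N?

P = [[-5, -5, 3], [5, -5, 4], [2, 5, -4]]

P = T⁻¹NQ⁻¹ (apply T⁻¹ on the left and Q⁻¹ on the right).
T has determinant -2; T⁻¹ = [[1, 1, -3/2], [2, 2, -5/2], [0, 1, -1/2]].
det Q = 2; the adjugate gives Q⁻¹ = [[-1/2, 1/2, 1], [1/2, 1/2, 1], [1/2, -1/2, -2]].
T⁻¹N = [[-13, -10, -13], [-24, 0, -14], [17, 7, 14]].
P = (T⁻¹N)Q⁻¹ = [[-5, -5, 3], [5, -5, 4], [2, 5, -4]].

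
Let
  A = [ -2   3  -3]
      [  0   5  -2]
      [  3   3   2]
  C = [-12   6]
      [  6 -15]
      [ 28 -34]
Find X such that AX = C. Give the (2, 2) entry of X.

Left-multiplying both sides by A⁻¹ gives X = A⁻¹C.
det A = -5, so A⁻¹ = [[-16/5, 3, -9/5], [6/5, -1, 4/5], [3, -3, 2]].
X = A⁻¹C = [[-16/5, 3, -9/5], [6/5, -1, 4/5], [3, -3, 2]] · [[-12, 6], [6, -15], [28, -34]] = [[6, -3], [2, -5], [2, -5]].

-5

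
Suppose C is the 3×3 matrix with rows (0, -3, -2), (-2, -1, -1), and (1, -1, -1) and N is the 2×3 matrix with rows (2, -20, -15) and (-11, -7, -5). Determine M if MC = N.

M = [[5, 1, 4], [2, 4, -3]]

Right-multiplying both sides by C⁻¹ gives M = NC⁻¹.
det C = 3, so C⁻¹ = [[0, -1/3, 1/3], [-1, 2/3, 4/3], [1, -1, -2]].
M = NC⁻¹ = [[2, -20, -15], [-11, -7, -5]] · [[0, -1/3, 1/3], [-1, 2/3, 4/3], [1, -1, -2]] = [[5, 1, 4], [2, 4, -3]].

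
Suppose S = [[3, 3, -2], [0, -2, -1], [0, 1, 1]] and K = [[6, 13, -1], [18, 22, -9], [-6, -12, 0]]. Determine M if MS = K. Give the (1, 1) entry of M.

S is on the right of M, so right-multiply by S⁻¹: M = KS⁻¹.
S has determinant -3; S⁻¹ = [[1/3, 5/3, 7/3], [0, -1, -1], [0, 1, 2]].
M = KS⁻¹ = [[6, 13, -1], [18, 22, -9], [-6, -12, 0]] · [[1/3, 5/3, 7/3], [0, -1, -1], [0, 1, 2]] = [[2, -4, -1], [6, -1, 2], [-2, 2, -2]].

2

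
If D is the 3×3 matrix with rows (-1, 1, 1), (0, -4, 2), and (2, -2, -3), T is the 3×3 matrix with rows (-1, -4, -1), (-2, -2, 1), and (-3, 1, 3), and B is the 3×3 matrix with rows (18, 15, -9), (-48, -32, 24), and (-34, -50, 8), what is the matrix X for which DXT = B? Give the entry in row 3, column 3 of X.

4

X = D⁻¹BT⁻¹ (apply D⁻¹ on the left and T⁻¹ on the right).
D has determinant -4; D⁻¹ = [[-4, -1/4, -3/2], [-1, -1/4, -1/2], [-2, 0, -1]].
det T = 3; the adjugate gives T⁻¹ = [[-7/3, 11/3, -2], [1, -2, 1], [-8/3, 13/3, -2]].
D⁻¹B = [[-9, 23, 18], [11, 18, -1], [-2, 20, 10]].
X = (D⁻¹B)T⁻¹ = [[-4, -1, 5], [-5, 0, -2], [-2, -4, 4]].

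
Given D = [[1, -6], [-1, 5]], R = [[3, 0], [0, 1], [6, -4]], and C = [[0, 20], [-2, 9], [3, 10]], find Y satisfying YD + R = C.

Y = [[-5, -2], [2, 4], [1, 4]]

YD = C − R = [[-3, 20], [-2, 8], [-3, 14]].
D is on the right of Y, so right-multiply by D⁻¹: Y = (C − R)D⁻¹.
D has determinant -1; D⁻¹ = [[-5, -6], [-1, -1]].
Y = (C − R)D⁻¹ = [[-5, -2], [2, 4], [1, 4]].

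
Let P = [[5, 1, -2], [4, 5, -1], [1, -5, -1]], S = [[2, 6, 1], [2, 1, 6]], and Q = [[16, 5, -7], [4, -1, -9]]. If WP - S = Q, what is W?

W = [[1, 3, 1], [5, -4, -3]]

WP = Q + S = [[18, 11, -6], [6, 0, -3]].
P is on the right of W, so right-multiply by P⁻¹: W = (Q + S)P⁻¹.
det P = 3, so P⁻¹ = [[-10/3, 11/3, 3], [1, -1, -1], [-25/3, 26/3, 7]].
W = (Q + S)P⁻¹ = [[1, 3, 1], [5, -4, -3]].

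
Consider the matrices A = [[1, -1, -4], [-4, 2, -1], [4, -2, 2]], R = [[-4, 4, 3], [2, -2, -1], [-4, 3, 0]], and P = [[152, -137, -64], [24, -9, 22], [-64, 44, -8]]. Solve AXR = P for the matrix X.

Isolating X: multiply by A⁻¹ from the left and R⁻¹ from the right, so X = A⁻¹PR⁻¹.
det A = -2; the adjugate gives A⁻¹ = [[-1, -5, -9/2], [-2, -9, -17/2], [0, 1, 1]].
R has determinant -2; R⁻¹ = [[-3/2, -9/2, -1], [-2, -6, -1], [1, 2, 0]].
A⁻¹P = [[16, -16, -10], [24, -19, -2], [-40, 35, 14]].
X = (A⁻¹P)R⁻¹ = [[-2, 4, 0], [0, 2, -5], [4, -2, 5]].

X = [[-2, 4, 0], [0, 2, -5], [4, -2, 5]]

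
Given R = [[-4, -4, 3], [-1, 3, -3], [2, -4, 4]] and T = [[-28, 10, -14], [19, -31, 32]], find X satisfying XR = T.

R is on the right of X, so right-multiply by R⁻¹: X = TR⁻¹.
det R = 2; the adjugate gives R⁻¹ = [[0, 2, 3/2], [-1, -11, -15/2], [-1, -12, -8]].
X = TR⁻¹ = [[-28, 10, -14], [19, -31, 32]] · [[0, 2, 3/2], [-1, -11, -15/2], [-1, -12, -8]] = [[4, 2, -5], [-1, -5, 5]].

X = [[4, 2, -5], [-1, -5, 5]]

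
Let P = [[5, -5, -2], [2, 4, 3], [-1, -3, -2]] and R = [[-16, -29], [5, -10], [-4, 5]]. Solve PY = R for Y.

Y = [[-2, -6], [0, -1], [3, 2]]

Left-multiplying both sides by P⁻¹ gives Y = P⁻¹R.
det P = 4, so P⁻¹ = [[1/4, -1, -7/4], [1/4, -3, -19/4], [-1/2, 5, 15/2]].
Y = P⁻¹R = [[1/4, -1, -7/4], [1/4, -3, -19/4], [-1/2, 5, 15/2]] · [[-16, -29], [5, -10], [-4, 5]] = [[-2, -6], [0, -1], [3, 2]].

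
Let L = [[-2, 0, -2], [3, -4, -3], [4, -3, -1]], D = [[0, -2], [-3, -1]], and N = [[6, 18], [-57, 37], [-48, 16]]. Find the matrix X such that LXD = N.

Isolating X: multiply by L⁻¹ from the left and D⁻¹ from the right, so X = L⁻¹ND⁻¹.
det L = -4, so L⁻¹ = [[5/4, -3/2, 2], [9/4, -5/2, 3], [-7/4, 3/2, -2]].
det D = -6, so D⁻¹ = [[1/6, -1/3], [-1/2, 0]].
L⁻¹N = [[-3, -1], [12, -4], [0, -8]].
X = (L⁻¹N)D⁻¹ = [[0, 1], [4, -4], [4, 0]].

X = [[0, 1], [4, -4], [4, 0]]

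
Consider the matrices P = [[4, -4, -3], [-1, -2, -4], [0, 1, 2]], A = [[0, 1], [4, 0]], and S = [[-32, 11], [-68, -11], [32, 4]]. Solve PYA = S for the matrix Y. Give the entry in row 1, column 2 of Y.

Y = P⁻¹SA⁻¹ (apply P⁻¹ on the left and A⁻¹ on the right).
det P = -5, so P⁻¹ = [[0, -1, -2], [-2/5, -8/5, -19/5], [1/5, 4/5, 12/5]].
det A = -4, so A⁻¹ = [[0, 1/4], [1, 0]].
P⁻¹S = [[4, 3], [0, -2], [16, 3]].
Y = (P⁻¹S)A⁻¹ = [[3, 1], [-2, 0], [3, 4]].

1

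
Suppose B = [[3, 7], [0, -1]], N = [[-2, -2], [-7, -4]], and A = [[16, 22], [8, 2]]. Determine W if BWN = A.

W = [[2, -4], [-3, 2]]

W = B⁻¹AN⁻¹ (apply B⁻¹ on the left and N⁻¹ on the right).
det B = -3, so B⁻¹ = [[1/3, 7/3], [0, -1]].
det N = -6, so N⁻¹ = [[2/3, -1/3], [-7/6, 1/3]].
B⁻¹A = [[24, 12], [-8, -2]].
W = (B⁻¹A)N⁻¹ = [[2, -4], [-3, 2]].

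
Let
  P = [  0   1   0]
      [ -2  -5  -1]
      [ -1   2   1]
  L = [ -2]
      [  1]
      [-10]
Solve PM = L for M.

Since P multiplies M on the left, M = P⁻¹L.
det P = 3; the adjugate gives P⁻¹ = [[-1, -1/3, -1/3], [1, 0, 0], [-3, -1/3, 2/3]].
M = P⁻¹L = [[-1, -1/3, -1/3], [1, 0, 0], [-3, -1/3, 2/3]] · [[-2], [1], [-10]] = [[5], [-2], [-1]].

M = [[5], [-2], [-1]]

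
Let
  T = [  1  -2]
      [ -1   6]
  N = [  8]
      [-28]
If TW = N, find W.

Left-multiplying both sides by T⁻¹ gives W = T⁻¹N.
T has determinant 4; T⁻¹ = [[3/2, 1/2], [1/4, 1/4]].
W = T⁻¹N = [[3/2, 1/2], [1/4, 1/4]] · [[8], [-28]] = [[-2], [-5]].

W = [[-2], [-5]]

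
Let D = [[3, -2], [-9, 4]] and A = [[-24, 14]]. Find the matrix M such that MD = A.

Right-multiplying both sides by D⁻¹ gives M = AD⁻¹.
det D = -6, so D⁻¹ = [[-2/3, -1/3], [-3/2, -1/2]].
M = AD⁻¹ = [[-24, 14]] · [[-2/3, -1/3], [-3/2, -1/2]] = [[-5, 1]].

M = [[-5, 1]]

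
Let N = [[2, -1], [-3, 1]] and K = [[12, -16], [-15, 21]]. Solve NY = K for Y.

Left-multiplying both sides by N⁻¹ gives Y = N⁻¹K.
N has determinant -1; N⁻¹ = [[-1, -1], [-3, -2]].
Y = N⁻¹K = [[-1, -1], [-3, -2]] · [[12, -16], [-15, 21]] = [[3, -5], [-6, 6]].

Y = [[3, -5], [-6, 6]]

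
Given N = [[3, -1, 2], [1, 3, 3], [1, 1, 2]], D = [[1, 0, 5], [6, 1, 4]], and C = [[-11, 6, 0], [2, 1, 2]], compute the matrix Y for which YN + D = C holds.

Y = [[-5, -1, 4], [-2, -2, 4]]

YN = C − D = [[-12, 6, -5], [-4, 0, -2]].
Right-multiplying both sides by N⁻¹ gives Y = (C − D)N⁻¹.
N has determinant 4; N⁻¹ = [[3/4, 1, -9/4], [1/4, 1, -7/4], [-1/2, -1, 5/2]].
Y = (C − D)N⁻¹ = [[-5, -1, 4], [-2, -2, 4]].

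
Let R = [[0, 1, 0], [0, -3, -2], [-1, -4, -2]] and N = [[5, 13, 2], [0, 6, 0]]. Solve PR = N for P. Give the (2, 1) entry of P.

6

Since R sits to the right of P, P = NR⁻¹.
R has determinant 2; R⁻¹ = [[-1, 1, -1], [1, 0, 0], [-3/2, -1/2, 0]].
P = NR⁻¹ = [[5, 13, 2], [0, 6, 0]] · [[-1, 1, -1], [1, 0, 0], [-3/2, -1/2, 0]] = [[5, 4, -5], [6, 0, 0]].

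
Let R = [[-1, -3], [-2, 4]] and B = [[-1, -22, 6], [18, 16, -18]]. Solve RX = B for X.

Left-multiplying both sides by R⁻¹ gives X = R⁻¹B.
R has determinant -10; R⁻¹ = [[-2/5, -3/10], [-1/5, 1/10]].
X = R⁻¹B = [[-2/5, -3/10], [-1/5, 1/10]] · [[-1, -22, 6], [18, 16, -18]] = [[-5, 4, 3], [2, 6, -3]].

X = [[-5, 4, 3], [2, 6, -3]]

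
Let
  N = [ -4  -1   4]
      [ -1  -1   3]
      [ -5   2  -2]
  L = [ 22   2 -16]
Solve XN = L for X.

N is on the right of X, so right-multiply by N⁻¹: X = LN⁻¹.
det N = 5; the adjugate gives N⁻¹ = [[-4/5, 6/5, 1/5], [-17/5, 28/5, 8/5], [-7/5, 13/5, 3/5]].
X = LN⁻¹ = [[22, 2, -16]] · [[-4/5, 6/5, 1/5], [-17/5, 28/5, 8/5], [-7/5, 13/5, 3/5]] = [[-2, -4, -2]].

X = [[-2, -4, -2]]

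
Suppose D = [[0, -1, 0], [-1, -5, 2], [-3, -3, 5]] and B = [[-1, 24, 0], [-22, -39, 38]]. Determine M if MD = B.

Since D sits to the right of M, M = BD⁻¹.
D has determinant 1; D⁻¹ = [[-19, 5, -2], [-1, 0, 0], [-12, 3, -1]].
M = BD⁻¹ = [[-1, 24, 0], [-22, -39, 38]] · [[-19, 5, -2], [-1, 0, 0], [-12, 3, -1]] = [[-5, -5, 2], [1, 4, 6]].

M = [[-5, -5, 2], [1, 4, 6]]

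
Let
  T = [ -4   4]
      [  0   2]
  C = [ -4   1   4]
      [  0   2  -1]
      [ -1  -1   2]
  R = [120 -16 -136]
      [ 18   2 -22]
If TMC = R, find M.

Isolating M: multiply by T⁻¹ from the left and C⁻¹ from the right, so M = T⁻¹RC⁻¹.
det T = -8; the adjugate gives T⁻¹ = [[-1/4, 1/2], [0, 1/2]].
det C = -3, so C⁻¹ = [[-1, 2, 3], [-1/3, 4/3, 4/3], [-2/3, 5/3, 8/3]].
T⁻¹R = [[-21, 5, 23], [9, 1, -11]].
M = (T⁻¹R)C⁻¹ = [[4, 3, 5], [-2, 1, -1]].

M = [[4, 3, 5], [-2, 1, -1]]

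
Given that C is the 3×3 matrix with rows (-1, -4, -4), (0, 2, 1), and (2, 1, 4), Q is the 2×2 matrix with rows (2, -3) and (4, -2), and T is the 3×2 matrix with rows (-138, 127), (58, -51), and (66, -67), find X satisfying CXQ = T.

X = [[-3, 0], [3, 4], [5, 1]]

Isolating X: multiply by C⁻¹ from the left and Q⁻¹ from the right, so X = C⁻¹TQ⁻¹.
det C = 1; the adjugate gives C⁻¹ = [[7, 12, 4], [2, 4, 1], [-4, -7, -2]].
Q has determinant 8; Q⁻¹ = [[-1/4, 3/8], [-1/2, 1/4]].
C⁻¹T = [[-6, 9], [22, -17], [14, -17]].
X = (C⁻¹T)Q⁻¹ = [[-3, 0], [3, 4], [5, 1]].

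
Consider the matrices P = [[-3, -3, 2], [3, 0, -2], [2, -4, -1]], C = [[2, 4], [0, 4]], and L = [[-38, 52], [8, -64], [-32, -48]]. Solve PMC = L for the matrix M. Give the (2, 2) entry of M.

-4

M = P⁻¹LC⁻¹ (apply P⁻¹ on the left and C⁻¹ on the right).
P has determinant 3; P⁻¹ = [[-8/3, -11/3, 2], [-1/3, -1/3, 0], [-4, -6, 3]].
det C = 8, so C⁻¹ = [[1/2, -1/2], [0, 1/4]].
P⁻¹L = [[8, 0], [10, 4], [8, 32]].
M = (P⁻¹L)C⁻¹ = [[4, -4], [5, -4], [4, 4]].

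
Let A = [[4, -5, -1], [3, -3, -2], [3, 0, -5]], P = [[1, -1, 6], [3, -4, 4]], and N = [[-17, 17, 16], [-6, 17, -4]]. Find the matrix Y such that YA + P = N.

YA = N − P = [[-18, 18, 10], [-9, 21, -8]].
A is on the right of Y, so right-multiply by A⁻¹: Y = (N − P)A⁻¹.
A has determinant 6; A⁻¹ = [[5/2, -25/6, 7/6], [3/2, -17/6, 5/6], [3/2, -5/2, 1/2]].
Y = (N − P)A⁻¹ = [[-3, -1, -1], [-3, -2, 3]].

Y = [[-3, -1, -1], [-3, -2, 3]]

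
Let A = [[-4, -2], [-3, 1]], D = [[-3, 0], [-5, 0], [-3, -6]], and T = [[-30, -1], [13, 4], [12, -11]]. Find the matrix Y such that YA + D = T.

Y = [[3, 5], [-3, -2], [0, -5]]

YA = T − D = [[-27, -1], [18, 4], [15, -5]].
A is on the right of Y, so right-multiply by A⁻¹: Y = (T − D)A⁻¹.
A has determinant -10; A⁻¹ = [[-1/10, -1/5], [-3/10, 2/5]].
Y = (T − D)A⁻¹ = [[3, 5], [-3, -2], [0, -5]].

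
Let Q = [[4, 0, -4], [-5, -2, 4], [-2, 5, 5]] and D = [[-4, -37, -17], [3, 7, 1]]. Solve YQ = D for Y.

Right-multiplying both sides by Q⁻¹ gives Y = DQ⁻¹.
Q has determinant -4; Q⁻¹ = [[15/2, 5, 2], [-17/4, -3, -1], [29/4, 5, 2]].
Y = DQ⁻¹ = [[-4, -37, -17], [3, 7, 1]] · [[15/2, 5, 2], [-17/4, -3, -1], [29/4, 5, 2]] = [[4, 6, -5], [0, -1, 1]].

Y = [[4, 6, -5], [0, -1, 1]]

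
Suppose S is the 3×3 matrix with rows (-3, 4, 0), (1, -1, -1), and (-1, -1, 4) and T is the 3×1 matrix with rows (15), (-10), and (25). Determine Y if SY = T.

Left-multiplying both sides by S⁻¹ gives Y = S⁻¹T.
S has determinant 3; S⁻¹ = [[-5/3, -16/3, -4/3], [-1, -4, -1], [-2/3, -7/3, -1/3]].
Y = S⁻¹T = [[-5/3, -16/3, -4/3], [-1, -4, -1], [-2/3, -7/3, -1/3]] · [[15], [-10], [25]] = [[-5], [0], [5]].

Y = [[-5], [0], [5]]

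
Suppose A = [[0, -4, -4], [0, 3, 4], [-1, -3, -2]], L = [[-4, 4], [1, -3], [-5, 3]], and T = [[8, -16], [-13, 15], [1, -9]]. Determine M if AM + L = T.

AM = T − L = [[12, -20], [-14, 18], [6, -12]].
Since A multiplies M on the left, M = A⁻¹(T − L).
det A = 4; the adjugate gives A⁻¹ = [[3/2, 1, -1], [-1, -1, 0], [3/4, 1, 0]].
M = A⁻¹(T − L) = [[-2, 0], [2, 2], [-5, 3]].

M = [[-2, 0], [2, 2], [-5, 3]]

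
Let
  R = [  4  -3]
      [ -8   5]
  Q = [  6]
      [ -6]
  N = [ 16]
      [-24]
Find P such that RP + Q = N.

P = [[1], [-2]]

RP = N − Q = [[10], [-18]].
Since R multiplies P on the left, P = R⁻¹(N − Q).
det R = -4; the adjugate gives R⁻¹ = [[-5/4, -3/4], [-2, -1]].
P = R⁻¹(N − Q) = [[1], [-2]].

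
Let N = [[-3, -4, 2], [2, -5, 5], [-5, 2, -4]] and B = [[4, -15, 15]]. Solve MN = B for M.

Right-multiplying both sides by N⁻¹ gives M = BN⁻¹.
N has determinant -4; N⁻¹ = [[-5/2, 3, 5/2], [17/4, -11/2, -19/4], [21/4, -13/2, -23/4]].
M = BN⁻¹ = [[4, -15, 15]] · [[-5/2, 3, 5/2], [17/4, -11/2, -19/4], [21/4, -13/2, -23/4]] = [[5, -3, -5]].

M = [[5, -3, -5]]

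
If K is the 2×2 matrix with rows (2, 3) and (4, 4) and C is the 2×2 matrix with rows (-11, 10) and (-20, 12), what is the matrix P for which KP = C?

P = [[-4, -1], [-1, 4]]

K is on the left of P, so left-multiply by K⁻¹: P = K⁻¹C.
det K = -4; the adjugate gives K⁻¹ = [[-1, 3/4], [1, -1/2]].
P = K⁻¹C = [[-1, 3/4], [1, -1/2]] · [[-11, 10], [-20, 12]] = [[-4, -1], [-1, 4]].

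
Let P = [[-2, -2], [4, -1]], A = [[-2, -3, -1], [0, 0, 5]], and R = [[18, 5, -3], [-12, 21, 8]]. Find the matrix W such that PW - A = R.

W = [[-4, 4, 3], [-4, -5, -1]]

PW = R + A = [[16, 2, -4], [-12, 21, 13]].
P is on the left of W, so left-multiply by P⁻¹: W = P⁻¹(R + A).
det P = 10; the adjugate gives P⁻¹ = [[-1/10, 1/5], [-2/5, -1/5]].
W = P⁻¹(R + A) = [[-4, 4, 3], [-4, -5, -1]].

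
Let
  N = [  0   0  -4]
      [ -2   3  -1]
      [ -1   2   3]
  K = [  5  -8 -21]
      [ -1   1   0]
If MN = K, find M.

M = [[5, -2, -1], [-1, 1, -1]]

Since N sits to the right of M, M = KN⁻¹.
det N = 4, so N⁻¹ = [[11/4, -2, 3], [7/4, -1, 2], [-1/4, 0, 0]].
M = KN⁻¹ = [[5, -8, -21], [-1, 1, 0]] · [[11/4, -2, 3], [7/4, -1, 2], [-1/4, 0, 0]] = [[5, -2, -1], [-1, 1, -1]].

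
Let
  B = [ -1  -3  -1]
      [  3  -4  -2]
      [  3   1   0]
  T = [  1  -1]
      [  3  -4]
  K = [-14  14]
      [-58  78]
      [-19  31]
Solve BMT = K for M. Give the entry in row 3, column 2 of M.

Left-multiply by B⁻¹ and right-multiply by T⁻¹: M = B⁻¹KT⁻¹.
det B = 1, so B⁻¹ = [[2, -1, 2], [-6, 3, -5], [15, -8, 13]].
det T = -1, so T⁻¹ = [[4, -1], [3, -1]].
B⁻¹K = [[-8, 12], [5, -5], [7, -11]].
M = (B⁻¹K)T⁻¹ = [[4, -4], [5, 0], [-5, 4]].

4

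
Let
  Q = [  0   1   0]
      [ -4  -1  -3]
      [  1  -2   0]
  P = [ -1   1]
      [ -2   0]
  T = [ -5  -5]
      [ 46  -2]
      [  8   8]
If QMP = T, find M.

M = Q⁻¹TP⁻¹ (apply Q⁻¹ on the left and P⁻¹ on the right).
Q has determinant -3; Q⁻¹ = [[2, 0, 1], [1, 0, 0], [-3, -1/3, -4/3]].
P has determinant 2; P⁻¹ = [[0, -1/2], [1, -1/2]].
Q⁻¹T = [[-2, -2], [-5, -5], [-11, 5]].
M = (Q⁻¹T)P⁻¹ = [[-2, 2], [-5, 5], [5, 3]].

M = [[-2, 2], [-5, 5], [5, 3]]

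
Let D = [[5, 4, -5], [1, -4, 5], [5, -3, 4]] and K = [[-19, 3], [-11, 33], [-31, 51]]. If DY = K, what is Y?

Y = [[-5, 6], [-6, -3], [-6, 3]]

Left-multiplying both sides by D⁻¹ gives Y = D⁻¹K.
D has determinant -6; D⁻¹ = [[1/6, 1/6, 0], [-7/2, -15/2, 5], [-17/6, -35/6, 4]].
Y = D⁻¹K = [[1/6, 1/6, 0], [-7/2, -15/2, 5], [-17/6, -35/6, 4]] · [[-19, 3], [-11, 33], [-31, 51]] = [[-5, 6], [-6, -3], [-6, 3]].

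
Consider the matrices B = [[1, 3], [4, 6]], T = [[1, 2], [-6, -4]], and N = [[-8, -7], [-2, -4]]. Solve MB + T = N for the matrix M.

MB = N − T = [[-9, -9], [4, 0]].
Since B sits to the right of M, M = (N − T)B⁻¹.
det B = -6; the adjugate gives B⁻¹ = [[-1, 1/2], [2/3, -1/6]].
M = (N − T)B⁻¹ = [[3, -3], [-4, 2]].

M = [[3, -3], [-4, 2]]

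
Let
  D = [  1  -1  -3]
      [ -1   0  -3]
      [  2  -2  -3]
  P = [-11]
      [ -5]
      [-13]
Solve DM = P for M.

D is on the left of M, so left-multiply by D⁻¹: M = D⁻¹P.
det D = -3; the adjugate gives D⁻¹ = [[2, -1, -1], [3, -1, -2], [-2/3, 0, 1/3]].
M = D⁻¹P = [[2, -1, -1], [3, -1, -2], [-2/3, 0, 1/3]] · [[-11], [-5], [-13]] = [[-4], [-2], [3]].

M = [[-4], [-2], [3]]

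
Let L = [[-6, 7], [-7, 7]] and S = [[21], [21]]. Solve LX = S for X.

X = [[0], [3]]

L is on the left of X, so left-multiply by L⁻¹: X = L⁻¹S.
L has determinant 7; L⁻¹ = [[1, -1], [1, -6/7]].
X = L⁻¹S = [[1, -1], [1, -6/7]] · [[21], [21]] = [[0], [3]].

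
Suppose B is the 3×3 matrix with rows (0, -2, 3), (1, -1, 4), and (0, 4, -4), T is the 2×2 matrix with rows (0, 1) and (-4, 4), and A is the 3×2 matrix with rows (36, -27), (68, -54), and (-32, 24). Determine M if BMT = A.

M = B⁻¹AT⁻¹ (apply B⁻¹ on the left and T⁻¹ on the right).
B has determinant 4; B⁻¹ = [[-3, 1, -5/4], [1, 0, 3/4], [1, 0, 1/2]].
det T = 4, so T⁻¹ = [[1, -1/4], [1, 0]].
B⁻¹A = [[0, -3], [12, -9], [20, -15]].
M = (B⁻¹A)T⁻¹ = [[-3, 0], [3, -3], [5, -5]].

M = [[-3, 0], [3, -3], [5, -5]]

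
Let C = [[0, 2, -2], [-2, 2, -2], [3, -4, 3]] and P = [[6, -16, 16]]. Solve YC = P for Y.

Y = [[-5, -3, 0]]

Right-multiplying both sides by C⁻¹ gives Y = PC⁻¹.
det C = -4; the adjugate gives C⁻¹ = [[1/2, -1/2, 0], [0, -3/2, -1], [-1/2, -3/2, -1]].
Y = PC⁻¹ = [[6, -16, 16]] · [[1/2, -1/2, 0], [0, -3/2, -1], [-1/2, -3/2, -1]] = [[-5, -3, 0]].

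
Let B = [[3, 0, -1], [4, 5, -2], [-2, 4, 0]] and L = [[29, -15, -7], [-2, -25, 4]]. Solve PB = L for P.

P = [[5, 1, -5], [6, -5, 0]]

Since B sits to the right of P, P = LB⁻¹.
B has determinant -2; B⁻¹ = [[-4, 2, -5/2], [-2, 1, -1], [-13, 6, -15/2]].
P = LB⁻¹ = [[29, -15, -7], [-2, -25, 4]] · [[-4, 2, -5/2], [-2, 1, -1], [-13, 6, -15/2]] = [[5, 1, -5], [6, -5, 0]].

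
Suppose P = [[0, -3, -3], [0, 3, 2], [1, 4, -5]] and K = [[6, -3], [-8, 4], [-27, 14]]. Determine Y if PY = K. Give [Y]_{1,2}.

1

Since P multiplies Y on the left, Y = P⁻¹K.
P has determinant 3; P⁻¹ = [[-23/3, -9, 1], [2/3, 1, 0], [-1, -1, 0]].
Y = P⁻¹K = [[-23/3, -9, 1], [2/3, 1, 0], [-1, -1, 0]] · [[6, -3], [-8, 4], [-27, 14]] = [[-1, 1], [-4, 2], [2, -1]].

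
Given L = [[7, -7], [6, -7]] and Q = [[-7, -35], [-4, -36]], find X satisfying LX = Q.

X = [[-3, 1], [-2, 6]]

Since L multiplies X on the left, X = L⁻¹Q.
det L = -7, so L⁻¹ = [[1, -1], [6/7, -1]].
X = L⁻¹Q = [[1, -1], [6/7, -1]] · [[-7, -35], [-4, -36]] = [[-3, 1], [-2, 6]].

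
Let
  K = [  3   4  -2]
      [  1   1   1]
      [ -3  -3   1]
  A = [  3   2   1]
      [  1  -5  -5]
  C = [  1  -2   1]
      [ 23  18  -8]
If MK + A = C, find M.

MK = C − A = [[-2, -4, 0], [22, 23, -3]].
Since K sits to the right of M, M = (C − A)K⁻¹.
det K = -4, so K⁻¹ = [[-1, -1/2, -3/2], [1, 3/4, 5/4], [0, 3/4, 1/4]].
M = (C − A)K⁻¹ = [[-2, -2, -2], [1, 4, -5]].

M = [[-2, -2, -2], [1, 4, -5]]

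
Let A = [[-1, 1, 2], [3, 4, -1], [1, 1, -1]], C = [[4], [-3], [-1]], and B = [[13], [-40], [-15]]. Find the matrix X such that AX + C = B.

X = [[-4], [-5], [5]]

AX = B − C = [[9], [-37], [-14]].
A is on the left of X, so left-multiply by A⁻¹: X = A⁻¹(B − C).
det A = 3, so A⁻¹ = [[-1, 1, -3], [2/3, -1/3, 5/3], [-1/3, 2/3, -7/3]].
X = A⁻¹(B − C) = [[-4], [-5], [5]].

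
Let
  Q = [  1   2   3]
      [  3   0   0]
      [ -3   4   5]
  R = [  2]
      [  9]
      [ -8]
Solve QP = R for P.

Since Q multiplies P on the left, P = Q⁻¹R.
det Q = 6; the adjugate gives Q⁻¹ = [[0, 1/3, 0], [-5/2, 7/3, 3/2], [2, -5/3, -1]].
P = Q⁻¹R = [[0, 1/3, 0], [-5/2, 7/3, 3/2], [2, -5/3, -1]] · [[2], [9], [-8]] = [[3], [4], [-3]].

P = [[3], [4], [-3]]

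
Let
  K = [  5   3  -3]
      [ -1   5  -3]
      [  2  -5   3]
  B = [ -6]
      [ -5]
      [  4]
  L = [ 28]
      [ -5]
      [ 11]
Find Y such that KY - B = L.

KY = L + B = [[22], [-10], [15]].
Since K multiplies Y on the left, Y = K⁻¹(L + B).
det K = 6, so K⁻¹ = [[0, 1, 1], [-1/2, 7/2, 3], [-5/6, 31/6, 14/3]].
Y = K⁻¹(L + B) = [[5], [-1], [0]].

Y = [[5], [-1], [0]]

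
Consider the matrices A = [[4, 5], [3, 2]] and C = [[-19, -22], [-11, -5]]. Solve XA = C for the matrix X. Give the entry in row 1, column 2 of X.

-1

Since A sits to the right of X, X = CA⁻¹.
det A = -7, so A⁻¹ = [[-2/7, 5/7], [3/7, -4/7]].
X = CA⁻¹ = [[-19, -22], [-11, -5]] · [[-2/7, 5/7], [3/7, -4/7]] = [[-4, -1], [1, -5]].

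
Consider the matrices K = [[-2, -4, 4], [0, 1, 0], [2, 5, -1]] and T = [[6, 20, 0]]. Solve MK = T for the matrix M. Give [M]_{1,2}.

Right-multiplying both sides by K⁻¹ gives M = TK⁻¹.
K has determinant -6; K⁻¹ = [[1/6, -8/3, 2/3], [0, 1, 0], [1/3, -1/3, 1/3]].
M = TK⁻¹ = [[6, 20, 0]] · [[1/6, -8/3, 2/3], [0, 1, 0], [1/3, -1/3, 1/3]] = [[1, 4, 4]].

4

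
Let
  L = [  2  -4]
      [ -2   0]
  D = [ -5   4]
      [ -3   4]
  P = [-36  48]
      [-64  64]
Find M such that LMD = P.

Left-multiply by L⁻¹ and right-multiply by D⁻¹: M = L⁻¹PD⁻¹.
det L = -8; the adjugate gives L⁻¹ = [[0, -1/2], [-1/4, -1/4]].
det D = -8; the adjugate gives D⁻¹ = [[-1/2, 1/2], [-3/8, 5/8]].
L⁻¹P = [[32, -32], [25, -28]].
M = (L⁻¹P)D⁻¹ = [[-4, -4], [-2, -5]].

M = [[-4, -4], [-2, -5]]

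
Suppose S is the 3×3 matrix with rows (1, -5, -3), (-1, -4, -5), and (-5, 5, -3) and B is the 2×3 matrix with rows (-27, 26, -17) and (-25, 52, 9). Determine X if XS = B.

X = [[-1, 1, 5], [-3, -3, 5]]

Right-multiplying both sides by S⁻¹ gives X = BS⁻¹.
det S = 2; the adjugate gives S⁻¹ = [[37/2, -15, 13/2], [11, -9, 4], [-25/2, 10, -9/2]].
X = BS⁻¹ = [[-27, 26, -17], [-25, 52, 9]] · [[37/2, -15, 13/2], [11, -9, 4], [-25/2, 10, -9/2]] = [[-1, 1, 5], [-3, -3, 5]].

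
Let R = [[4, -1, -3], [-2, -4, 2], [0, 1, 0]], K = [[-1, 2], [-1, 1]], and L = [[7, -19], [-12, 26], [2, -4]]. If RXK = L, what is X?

Isolating X: multiply by R⁻¹ from the left and K⁻¹ from the right, so X = R⁻¹LK⁻¹.
R has determinant -2; R⁻¹ = [[1, 3/2, 7], [0, 0, 1], [1, 2, 9]].
det K = 1, so K⁻¹ = [[1, -2], [1, -1]].
R⁻¹L = [[3, -8], [2, -4], [1, -3]].
X = (R⁻¹L)K⁻¹ = [[-5, 2], [-2, 0], [-2, 1]].

X = [[-5, 2], [-2, 0], [-2, 1]]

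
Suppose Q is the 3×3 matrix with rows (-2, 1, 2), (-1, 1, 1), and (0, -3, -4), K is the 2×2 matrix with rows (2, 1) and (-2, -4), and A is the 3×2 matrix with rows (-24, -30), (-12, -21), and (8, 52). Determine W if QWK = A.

W = Q⁻¹AK⁻¹ (apply Q⁻¹ on the left and K⁻¹ on the right).
det Q = 4; the adjugate gives Q⁻¹ = [[-1/4, -1/2, -1/4], [-1, 2, 0], [3/4, -3/2, -1/4]].
det K = -6, so K⁻¹ = [[2/3, 1/6], [-1/3, -1/3]].
Q⁻¹A = [[10, 5], [0, -12], [-2, -4]].
W = (Q⁻¹A)K⁻¹ = [[5, 0], [4, 4], [0, 1]].

W = [[5, 0], [4, 4], [0, 1]]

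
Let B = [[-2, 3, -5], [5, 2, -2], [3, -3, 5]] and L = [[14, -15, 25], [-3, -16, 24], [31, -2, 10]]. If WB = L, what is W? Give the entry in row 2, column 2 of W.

Right-multiplying both sides by B⁻¹ gives W = LB⁻¹.
B has determinant 4; B⁻¹ = [[1, 0, 1], [-31/4, 5/4, -29/4], [-21/4, 3/4, -19/4]].
W = LB⁻¹ = [[14, -15, 25], [-3, -16, 24], [31, -2, 10]] · [[1, 0, 1], [-31/4, 5/4, -29/4], [-21/4, 3/4, -19/4]] = [[-1, 0, 4], [-5, -2, -1], [-6, 5, -2]].

-2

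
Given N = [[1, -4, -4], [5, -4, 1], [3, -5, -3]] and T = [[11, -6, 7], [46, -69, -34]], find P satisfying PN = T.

P = [[4, 5, -6], [6, 5, 5]]

N is on the right of P, so right-multiply by N⁻¹: P = TN⁻¹.
det N = -3; the adjugate gives N⁻¹ = [[-17/3, -8/3, 20/3], [-6, -3, 7], [13/3, 7/3, -16/3]].
P = TN⁻¹ = [[11, -6, 7], [46, -69, -34]] · [[-17/3, -8/3, 20/3], [-6, -3, 7], [13/3, 7/3, -16/3]] = [[4, 5, -6], [6, 5, 5]].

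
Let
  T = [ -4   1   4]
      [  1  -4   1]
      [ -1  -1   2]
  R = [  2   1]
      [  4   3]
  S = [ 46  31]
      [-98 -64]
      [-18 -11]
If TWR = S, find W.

Left-multiply by T⁻¹ and right-multiply by R⁻¹: W = T⁻¹SR⁻¹.
det T = 5, so T⁻¹ = [[-7/5, -6/5, 17/5], [-3/5, -4/5, 8/5], [-1, -1, 3]].
det R = 2; the adjugate gives R⁻¹ = [[3/2, -1/2], [-2, 1]].
T⁻¹S = [[-8, -4], [22, 15], [-2, 0]].
W = (T⁻¹S)R⁻¹ = [[-4, 0], [3, 4], [-3, 1]].

W = [[-4, 0], [3, 4], [-3, 1]]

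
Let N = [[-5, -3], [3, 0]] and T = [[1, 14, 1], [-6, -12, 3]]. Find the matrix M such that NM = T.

M = [[-2, -4, 1], [3, 2, -2]]

Left-multiplying both sides by N⁻¹ gives M = N⁻¹T.
det N = 9, so N⁻¹ = [[0, 1/3], [-1/3, -5/9]].
M = N⁻¹T = [[0, 1/3], [-1/3, -5/9]] · [[1, 14, 1], [-6, -12, 3]] = [[-2, -4, 1], [3, 2, -2]].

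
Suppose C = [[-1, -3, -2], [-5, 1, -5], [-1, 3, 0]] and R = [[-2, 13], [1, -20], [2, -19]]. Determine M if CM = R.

M = [[1, 4], [1, -5], [-1, -1]]

Since C multiplies M on the left, M = C⁻¹R.
det C = -2, so C⁻¹ = [[-15/2, 3, -17/2], [-5/2, 1, -5/2], [7, -3, 8]].
M = C⁻¹R = [[-15/2, 3, -17/2], [-5/2, 1, -5/2], [7, -3, 8]] · [[-2, 13], [1, -20], [2, -19]] = [[1, 4], [1, -5], [-1, -1]].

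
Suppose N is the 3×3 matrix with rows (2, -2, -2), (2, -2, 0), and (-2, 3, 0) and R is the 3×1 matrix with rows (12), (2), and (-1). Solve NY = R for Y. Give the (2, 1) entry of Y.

1

N is on the left of Y, so left-multiply by N⁻¹: Y = N⁻¹R.
det N = -4; the adjugate gives N⁻¹ = [[0, 3/2, 1], [0, 1, 1], [-1/2, 1/2, 0]].
Y = N⁻¹R = [[0, 3/2, 1], [0, 1, 1], [-1/2, 1/2, 0]] · [[12], [2], [-1]] = [[2], [1], [-5]].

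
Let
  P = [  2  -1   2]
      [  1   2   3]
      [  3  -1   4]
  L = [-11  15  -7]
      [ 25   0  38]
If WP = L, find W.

P is on the right of W, so right-multiply by P⁻¹: W = LP⁻¹.
det P = 3, so P⁻¹ = [[11/3, 2/3, -7/3], [5/3, 2/3, -4/3], [-7/3, -1/3, 5/3]].
W = LP⁻¹ = [[-11, 15, -7], [25, 0, 38]] · [[11/3, 2/3, -7/3], [5/3, 2/3, -4/3], [-7/3, -1/3, 5/3]] = [[1, 5, -6], [3, 4, 5]].

W = [[1, 5, -6], [3, 4, 5]]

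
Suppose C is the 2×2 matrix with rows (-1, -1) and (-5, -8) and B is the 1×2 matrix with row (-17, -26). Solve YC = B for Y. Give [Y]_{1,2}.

Right-multiplying both sides by C⁻¹ gives Y = BC⁻¹.
det C = 3, so C⁻¹ = [[-8/3, 1/3], [5/3, -1/3]].
Y = BC⁻¹ = [[-17, -26]] · [[-8/3, 1/3], [5/3, -1/3]] = [[2, 3]].

3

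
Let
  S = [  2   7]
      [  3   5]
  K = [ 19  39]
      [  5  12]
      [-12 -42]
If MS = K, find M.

S is on the right of M, so right-multiply by S⁻¹: M = KS⁻¹.
S has determinant -11; S⁻¹ = [[-5/11, 7/11], [3/11, -2/11]].
M = KS⁻¹ = [[19, 39], [5, 12], [-12, -42]] · [[-5/11, 7/11], [3/11, -2/11]] = [[2, 5], [1, 1], [-6, 0]].

M = [[2, 5], [1, 1], [-6, 0]]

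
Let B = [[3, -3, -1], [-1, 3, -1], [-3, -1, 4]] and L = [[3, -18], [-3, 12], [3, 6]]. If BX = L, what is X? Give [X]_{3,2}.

0

Since B multiplies X on the left, X = B⁻¹L.
det B = 2; the adjugate gives B⁻¹ = [[11/2, 13/2, 3], [7/2, 9/2, 2], [5, 6, 3]].
X = B⁻¹L = [[11/2, 13/2, 3], [7/2, 9/2, 2], [5, 6, 3]] · [[3, -18], [-3, 12], [3, 6]] = [[6, -3], [3, 3], [6, 0]].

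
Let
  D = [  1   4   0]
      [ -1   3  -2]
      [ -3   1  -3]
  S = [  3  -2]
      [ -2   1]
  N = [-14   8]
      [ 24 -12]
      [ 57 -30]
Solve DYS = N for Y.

Y = [[-2, 4], [0, 0], [1, 4]]

Isolating Y: multiply by D⁻¹ from the left and S⁻¹ from the right, so Y = D⁻¹NS⁻¹.
D has determinant 5; D⁻¹ = [[-7/5, 12/5, -8/5], [3/5, -3/5, 2/5], [8/5, -13/5, 7/5]].
det S = -1; the adjugate gives S⁻¹ = [[-1, -2], [-2, -3]].
D⁻¹N = [[-14, 8], [0, 0], [-5, 2]].
Y = (D⁻¹N)S⁻¹ = [[-2, 4], [0, 0], [1, 4]].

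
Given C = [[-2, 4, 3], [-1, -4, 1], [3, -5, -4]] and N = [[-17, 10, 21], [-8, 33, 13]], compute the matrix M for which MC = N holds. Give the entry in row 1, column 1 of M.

Since C sits to the right of M, M = NC⁻¹.
det C = 5; the adjugate gives C⁻¹ = [[21/5, 1/5, 16/5], [-1/5, -1/5, -1/5], [17/5, 2/5, 12/5]].
M = NC⁻¹ = [[-17, 10, 21], [-8, 33, 13]] · [[21/5, 1/5, 16/5], [-1/5, -1/5, -1/5], [17/5, 2/5, 12/5]] = [[-2, 3, -6], [4, -3, -1]].

-2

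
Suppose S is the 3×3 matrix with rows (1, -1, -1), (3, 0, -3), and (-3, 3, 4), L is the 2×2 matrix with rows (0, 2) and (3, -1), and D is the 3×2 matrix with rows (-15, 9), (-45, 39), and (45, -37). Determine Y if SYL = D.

Y = [[-1, -5], [2, 0], [-5, 0]]

Y = S⁻¹DL⁻¹ (apply S⁻¹ on the left and L⁻¹ on the right).
det S = 3, so S⁻¹ = [[3, 1/3, 1], [-1, 1/3, 0], [3, 0, 1]].
L has determinant -6; L⁻¹ = [[1/6, 1/3], [1/2, 0]].
S⁻¹D = [[-15, 3], [0, 4], [0, -10]].
Y = (S⁻¹D)L⁻¹ = [[-1, -5], [2, 0], [-5, 0]].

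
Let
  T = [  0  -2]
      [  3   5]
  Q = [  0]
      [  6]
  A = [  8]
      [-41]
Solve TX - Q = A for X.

TX = A + Q = [[8], [-35]].
Left-multiplying both sides by T⁻¹ gives X = T⁻¹(A + Q).
det T = 6; the adjugate gives T⁻¹ = [[5/6, 1/3], [-1/2, 0]].
X = T⁻¹(A + Q) = [[-5], [-4]].

X = [[-5], [-4]]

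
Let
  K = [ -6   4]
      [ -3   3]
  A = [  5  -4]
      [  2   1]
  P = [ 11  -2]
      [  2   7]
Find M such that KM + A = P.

M = [[-3, 3], [-3, 5]]

KM = P − A = [[6, 2], [0, 6]].
K is on the left of M, so left-multiply by K⁻¹: M = K⁻¹(P − A).
det K = -6; the adjugate gives K⁻¹ = [[-1/2, 2/3], [-1/2, 1]].
M = K⁻¹(P − A) = [[-3, 3], [-3, 5]].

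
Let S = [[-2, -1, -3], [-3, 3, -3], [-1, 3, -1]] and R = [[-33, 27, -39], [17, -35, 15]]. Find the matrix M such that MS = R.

M = [[6, 5, 6], [2, -5, -6]]

S is on the right of M, so right-multiply by S⁻¹: M = RS⁻¹.
det S = 6, so S⁻¹ = [[1, -5/3, 2], [0, -1/6, 1/2], [-1, 7/6, -3/2]].
M = RS⁻¹ = [[-33, 27, -39], [17, -35, 15]] · [[1, -5/3, 2], [0, -1/6, 1/2], [-1, 7/6, -3/2]] = [[6, 5, 6], [2, -5, -6]].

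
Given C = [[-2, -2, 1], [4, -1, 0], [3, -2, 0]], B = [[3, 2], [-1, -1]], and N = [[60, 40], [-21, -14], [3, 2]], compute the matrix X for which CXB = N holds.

X = C⁻¹NB⁻¹ (apply C⁻¹ on the left and B⁻¹ on the right).
det C = -5; the adjugate gives C⁻¹ = [[0, 2/5, -1/5], [0, 3/5, -4/5], [1, 2, -2]].
det B = -1; the adjugate gives B⁻¹ = [[1, 2], [-1, -3]].
C⁻¹N = [[-9, -6], [-15, -10], [12, 8]].
X = (C⁻¹N)B⁻¹ = [[-3, 0], [-5, 0], [4, 0]].

X = [[-3, 0], [-5, 0], [4, 0]]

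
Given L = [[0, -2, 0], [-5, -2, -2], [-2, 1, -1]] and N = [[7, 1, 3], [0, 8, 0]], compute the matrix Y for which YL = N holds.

Y = [[0, -1, -1], [-4, 0, 0]]

Right-multiplying both sides by L⁻¹ gives Y = NL⁻¹.
det L = 2, so L⁻¹ = [[2, -1, 2], [-1/2, 0, 0], [-9/2, 2, -5]].
Y = NL⁻¹ = [[7, 1, 3], [0, 8, 0]] · [[2, -1, 2], [-1/2, 0, 0], [-9/2, 2, -5]] = [[0, -1, -1], [-4, 0, 0]].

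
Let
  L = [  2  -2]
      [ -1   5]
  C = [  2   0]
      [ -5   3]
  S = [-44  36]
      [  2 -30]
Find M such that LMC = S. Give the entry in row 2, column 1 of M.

-5

Left-multiply by L⁻¹ and right-multiply by C⁻¹: M = L⁻¹SC⁻¹.
L has determinant 8; L⁻¹ = [[5/8, 1/4], [1/8, 1/4]].
det C = 6, so C⁻¹ = [[1/2, 0], [5/6, 1/3]].
L⁻¹S = [[-27, 15], [-5, -3]].
M = (L⁻¹S)C⁻¹ = [[-1, 5], [-5, -1]].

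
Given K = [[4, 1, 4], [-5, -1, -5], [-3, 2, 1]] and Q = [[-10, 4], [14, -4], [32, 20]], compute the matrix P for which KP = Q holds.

Left-multiplying both sides by K⁻¹ gives P = K⁻¹Q.
det K = 4, so K⁻¹ = [[9/4, 7/4, -1/4], [5, 4, 0], [-13/4, -11/4, 1/4]].
P = K⁻¹Q = [[9/4, 7/4, -1/4], [5, 4, 0], [-13/4, -11/4, 1/4]] · [[-10, 4], [14, -4], [32, 20]] = [[-6, -3], [6, 4], [2, 3]].

P = [[-6, -3], [6, 4], [2, 3]]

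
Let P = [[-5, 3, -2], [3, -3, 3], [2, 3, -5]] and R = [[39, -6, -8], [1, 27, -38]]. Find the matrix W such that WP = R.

W = [[-4, 3, 5], [1, -2, 6]]

Since P sits to the right of W, W = RP⁻¹.
det P = 3, so P⁻¹ = [[2, 3, 1], [7, 29/3, 3], [5, 7, 2]].
W = RP⁻¹ = [[39, -6, -8], [1, 27, -38]] · [[2, 3, 1], [7, 29/3, 3], [5, 7, 2]] = [[-4, 3, 5], [1, -2, 6]].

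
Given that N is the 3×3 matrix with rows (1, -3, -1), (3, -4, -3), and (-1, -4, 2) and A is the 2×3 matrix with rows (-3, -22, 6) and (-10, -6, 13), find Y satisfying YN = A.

Y = [[6, -2, 3], [2, -3, 3]]

N is on the right of Y, so right-multiply by N⁻¹: Y = AN⁻¹.
det N = 5, so N⁻¹ = [[-4, 2, 1], [-3/5, 1/5, 0], [-16/5, 7/5, 1]].
Y = AN⁻¹ = [[-3, -22, 6], [-10, -6, 13]] · [[-4, 2, 1], [-3/5, 1/5, 0], [-16/5, 7/5, 1]] = [[6, -2, 3], [2, -3, 3]].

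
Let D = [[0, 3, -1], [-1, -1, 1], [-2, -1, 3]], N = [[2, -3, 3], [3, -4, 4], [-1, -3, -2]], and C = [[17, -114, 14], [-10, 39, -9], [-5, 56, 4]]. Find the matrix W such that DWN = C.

Left-multiply by D⁻¹ and right-multiply by N⁻¹: W = D⁻¹CN⁻¹.
D has determinant 4; D⁻¹ = [[-1/2, -2, 1/2], [1/4, -1/2, 1/4], [-1/4, -3/2, 3/4]].
N has determinant -5; N⁻¹ = [[-4, 3, 0], [-2/5, 1/5, -1/5], [13/5, -9/5, -1/5]].
D⁻¹C = [[9, 7, 13], [8, -34, 9], [7, 12, 13]].
W = (D⁻¹C)N⁻¹ = [[-5, 5, -4], [5, 1, 5], [1, 0, -5]].

W = [[-5, 5, -4], [5, 1, 5], [1, 0, -5]]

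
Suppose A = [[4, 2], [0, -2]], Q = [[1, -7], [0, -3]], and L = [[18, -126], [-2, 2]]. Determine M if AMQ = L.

M = [[4, 1], [1, -2]]

Isolating M: multiply by A⁻¹ from the left and Q⁻¹ from the right, so M = A⁻¹LQ⁻¹.
det A = -8, so A⁻¹ = [[1/4, 1/4], [0, -1/2]].
Q has determinant -3; Q⁻¹ = [[1, -7/3], [0, -1/3]].
A⁻¹L = [[4, -31], [1, -1]].
M = (A⁻¹L)Q⁻¹ = [[4, 1], [1, -2]].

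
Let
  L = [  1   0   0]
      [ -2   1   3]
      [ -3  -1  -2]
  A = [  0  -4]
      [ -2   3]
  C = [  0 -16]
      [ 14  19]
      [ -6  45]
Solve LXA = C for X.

Isolating X: multiply by L⁻¹ from the left and A⁻¹ from the right, so X = L⁻¹CA⁻¹.
det L = 1, so L⁻¹ = [[1, 0, 0], [-13, -2, -3], [5, 1, 1]].
det A = -8, so A⁻¹ = [[-3/8, -1/2], [-1/4, 0]].
L⁻¹C = [[0, -16], [-10, 35], [8, -16]].
X = (L⁻¹C)A⁻¹ = [[4, 0], [-5, 5], [1, -4]].

X = [[4, 0], [-5, 5], [1, -4]]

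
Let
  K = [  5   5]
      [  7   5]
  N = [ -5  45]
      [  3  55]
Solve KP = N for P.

Since K multiplies P on the left, P = K⁻¹N.
K has determinant -10; K⁻¹ = [[-1/2, 1/2], [7/10, -1/2]].
P = K⁻¹N = [[-1/2, 1/2], [7/10, -1/2]] · [[-5, 45], [3, 55]] = [[4, 5], [-5, 4]].

P = [[4, 5], [-5, 4]]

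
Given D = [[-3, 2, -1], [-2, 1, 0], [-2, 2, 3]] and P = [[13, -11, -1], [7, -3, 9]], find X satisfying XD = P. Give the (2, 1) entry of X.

Since D sits to the right of X, X = PD⁻¹.
det D = 5, so D⁻¹ = [[3/5, -8/5, 1/5], [6/5, -11/5, 2/5], [-2/5, 2/5, 1/5]].
X = PD⁻¹ = [[13, -11, -1], [7, -3, 9]] · [[3/5, -8/5, 1/5], [6/5, -11/5, 2/5], [-2/5, 2/5, 1/5]] = [[-5, 3, -2], [-3, -1, 2]].

-3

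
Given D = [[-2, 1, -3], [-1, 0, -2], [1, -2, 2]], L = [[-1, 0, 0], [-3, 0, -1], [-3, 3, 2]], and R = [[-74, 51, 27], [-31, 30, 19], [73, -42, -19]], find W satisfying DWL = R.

W = [[-4, -3, 0], [3, 4, 2], [3, 1, -5]]

Isolating W: multiply by D⁻¹ from the left and L⁻¹ from the right, so W = D⁻¹RL⁻¹.
det D = 2, so D⁻¹ = [[-2, 2, -1], [0, -1/2, -1/2], [1, -3/2, 1/2]].
det L = -3; the adjugate gives L⁻¹ = [[-1, 0, 0], [-3, 2/3, 1/3], [3, -1, 0]].
D⁻¹R = [[13, 0, 3], [-21, 6, 0], [9, -15, -11]].
W = (D⁻¹R)L⁻¹ = [[-4, -3, 0], [3, 4, 2], [3, 1, -5]].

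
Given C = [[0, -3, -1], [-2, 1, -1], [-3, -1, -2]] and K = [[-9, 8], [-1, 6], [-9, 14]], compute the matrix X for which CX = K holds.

X = [[2, -1], [3, -1], [0, -5]]

Left-multiplying both sides by C⁻¹ gives X = C⁻¹K.
det C = -2, so C⁻¹ = [[3/2, 5/2, -2], [1/2, 3/2, -1], [-5/2, -9/2, 3]].
X = C⁻¹K = [[3/2, 5/2, -2], [1/2, 3/2, -1], [-5/2, -9/2, 3]] · [[-9, 8], [-1, 6], [-9, 14]] = [[2, -1], [3, -1], [0, -5]].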